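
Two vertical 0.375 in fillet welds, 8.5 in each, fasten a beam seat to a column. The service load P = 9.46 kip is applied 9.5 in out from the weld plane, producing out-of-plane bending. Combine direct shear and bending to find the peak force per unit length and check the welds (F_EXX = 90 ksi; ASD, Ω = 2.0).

f_max ≈ 3.77 kip/in; adequate

L_w = 2 × 8.5 = 17 in; section modulus (unit throat) S = 2 × L²/6 = 24.08 in².
Direct shear f_v = P/L_w = 9.46/17 = 0.5565 kip/in.
Moment M = P × e = 9.46 × 9.5 = 89.87 kip·in; bending f_b = M/S = 3.732 kip/in.
f_max = √(f_v² + f_b²) = √(0.5565² + 3.732²) = 3.773 kip/in.
r_n/Ω = (1/2.0) × 0.6 × 90 × (0.707 × 0.375) = 7.158 kip/in → adequate.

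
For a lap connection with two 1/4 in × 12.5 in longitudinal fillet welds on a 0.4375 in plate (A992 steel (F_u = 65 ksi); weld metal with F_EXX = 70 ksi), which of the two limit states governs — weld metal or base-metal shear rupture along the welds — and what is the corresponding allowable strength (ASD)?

R_n/Ω ≈ 92.8 kips (weld metal governs)

t_e = 0.707 × 0.25 = 0.1767 in; L = 25 in.
Weld metal: R_n/Ω = (1/2.0) × 0.6 × 70 × 0.1767 × 25 = 92.79 kips.
Base metal (shear rupture): R_n/Ω = (1/2.0) × 0.6 × 65 × 0.4375 × 25 = 213.3 kips.
Governing: weld metal.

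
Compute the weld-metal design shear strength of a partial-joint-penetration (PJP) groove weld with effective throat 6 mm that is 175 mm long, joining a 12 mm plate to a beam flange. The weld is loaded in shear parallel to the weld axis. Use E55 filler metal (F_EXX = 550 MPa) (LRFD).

φR_n ≈ 260 kN

Effective throat (given) t_e = 6 mm.
A_we = 6 × 175 = 1050 mm².
F_nw = 0.6 F_EXX = 330 MPa.
φR_n = 0.75 × 330 × 1050 × 10⁻³ = 259.9 kN.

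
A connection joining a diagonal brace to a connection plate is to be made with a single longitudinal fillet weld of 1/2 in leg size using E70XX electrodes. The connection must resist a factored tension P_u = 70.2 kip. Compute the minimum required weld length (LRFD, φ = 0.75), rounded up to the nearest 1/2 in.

L = 6.5 in

E70XX → F_EXX = 70 ksi.
Throat t_e = 0.707 × 0.5 = 0.3535 in.
φr_n = 0.75 × 0.6 × 70 × 0.3535 = 11.14 kip/in.
L_req = P_u / φr_n = 70.2 / 11.14 = 6.304 in total.
Round up → use L = 6.5 in.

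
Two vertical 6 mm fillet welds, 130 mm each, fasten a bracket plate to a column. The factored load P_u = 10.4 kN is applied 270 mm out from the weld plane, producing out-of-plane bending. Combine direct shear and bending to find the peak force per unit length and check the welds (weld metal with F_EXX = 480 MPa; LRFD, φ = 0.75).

f_max ≈ 500 N/mm; adequate

L_w = 2 × 130 = 260 mm; section modulus (unit throat) S = 2 × L²/6 = 5633 mm².
Direct shear f_v = P/L_w = 10.4×10³/260 = 40 N/mm.
Moment M = P × e = 10.4×10³ × 270 = 2808000 N·mm; bending f_b = M/S = 498.5 N/mm.
f_max = √(f_v² + f_b²) = √(40² + 498.5²) = 500.1 N/mm.
φr_n = 0.75 × 0.6 × 480 × (0.707 × 6) = 916.3 N/mm → adequate.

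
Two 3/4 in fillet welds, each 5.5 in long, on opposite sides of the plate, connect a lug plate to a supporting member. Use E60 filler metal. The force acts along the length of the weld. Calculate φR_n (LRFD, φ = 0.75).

E60XX → F_EXX = 60 ksi.
Effective throat t_e = 0.707 × 0.75 = 0.5302 in.
Total length L = 11 in; A_we = 0.5302 × 11 = 5.833 in².
F_nw = 0.6 F_EXX = 0.6 × 60 = 36 ksi.
φR_n = 0.75 × 36 × 5.833 = 157.5 kip.

φR_n ≈ 157 kip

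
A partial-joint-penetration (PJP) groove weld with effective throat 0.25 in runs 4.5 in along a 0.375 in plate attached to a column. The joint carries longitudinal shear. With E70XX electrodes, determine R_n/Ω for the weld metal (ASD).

E70XX → F_EXX = 70 ksi.
Effective throat (given) t_e = 0.25 in.
A_we = 0.25 × 4.5 = 1.125 in².
F_nw = 0.6 F_EXX = 42 ksi.
R_n/Ω = (42 × 1.125) / 2.0 = 23.62 kip.

R_n/Ω ≈ 23.6 kip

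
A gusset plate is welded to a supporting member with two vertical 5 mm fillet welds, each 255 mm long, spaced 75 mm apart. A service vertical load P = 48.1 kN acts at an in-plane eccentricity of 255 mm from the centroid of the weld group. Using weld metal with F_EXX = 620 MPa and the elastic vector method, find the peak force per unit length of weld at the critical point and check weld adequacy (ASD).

Total weld length L_w = 510 mm. Treat welds as unit-width lines.
Polar moment about centroid: J = 2[d³/12 + d(b/2)²] = 2[255³/12 + 255×37.5²] = 3481000 mm³.
Direct shear f_v = P/L_w = 48.1×10³ / 510 = 94.31 N/mm (vertical).
Torsion M = P·e = 48.1×10³ × 255 = 12266000 N·mm.
Critical point at (x, y) = (37.5, 127.5) from centroid. f_tx = M·y/J = 449.3 N/mm; f_ty = M·x/J = 132.1 N/mm.
Resultant f_max = √[f_tx² + (f_v + f_ty)²] = √[449.3² + (94.31 + 132.1)²] = 503.1 N/mm.
Capacity per unit length: r_n/Ω = (1/2.0) × 0.6 × 620 × (0.707 × 5) = 657.5 N/mm.
503.1 ≤ 657.5 → adequate.

f_max ≈ 503 N/mm; adequate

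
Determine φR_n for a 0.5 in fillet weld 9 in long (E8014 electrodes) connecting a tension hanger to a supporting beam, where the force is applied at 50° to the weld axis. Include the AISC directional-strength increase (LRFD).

φR_n ≈ 153 kips

E80XX → F_EXX = 80 ksi.
t_e = 0.707 × 0.5 = 0.3535 in; A_we = 0.3535 × 9 = 3.181 in².
Directional factor: 1.0 + 0.5 sin^1.5(50°) = 1.335.
F_nw = 0.6 × 80 × 1.335 = 64.09 ksi.
φR_n = 0.75 × 64.09 × 3.181 = 152.9 kips.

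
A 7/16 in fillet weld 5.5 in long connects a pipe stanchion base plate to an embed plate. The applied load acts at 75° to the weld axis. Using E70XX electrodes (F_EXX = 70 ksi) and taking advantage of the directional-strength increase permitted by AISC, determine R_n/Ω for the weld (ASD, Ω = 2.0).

t_e = 0.707 × 0.4375 = 0.3093 in; A_we = 0.3093 × 5.5 = 1.701 in².
Directional factor: 1.0 + 0.5 sin^1.5(75°) = 1.475.
F_nw = 0.6 × 70 × 1.475 = 61.94 ksi.
R_n/Ω = (61.94 × 1.701) / 2.0 = 52.68 kips.

R_n/Ω ≈ 52.7 kips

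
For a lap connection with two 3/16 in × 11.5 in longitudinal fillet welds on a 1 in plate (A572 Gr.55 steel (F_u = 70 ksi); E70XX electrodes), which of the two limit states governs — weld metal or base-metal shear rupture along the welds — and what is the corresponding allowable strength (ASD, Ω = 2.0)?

E70XX → F_EXX = 70 ksi.
t_e = 0.707 × 0.1875 = 0.1326 in; L = 23 in.
Weld metal: R_n/Ω = (1/2.0) × 0.6 × 70 × 0.1326 × 23 = 64.03 kips.
Base metal (shear rupture): R_n/Ω = (1/2.0) × 0.6 × 70 × 1 × 23 = 483 kips.
Governing: weld metal.

R_n/Ω ≈ 64 kips (weld metal governs)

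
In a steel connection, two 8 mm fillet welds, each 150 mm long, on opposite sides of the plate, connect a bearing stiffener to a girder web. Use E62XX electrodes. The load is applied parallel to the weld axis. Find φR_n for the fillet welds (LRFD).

E62XX → F_EXX = 620 MPa.
Effective throat t_e = 0.707 × 8 = 5.656 mm.
Total length L = 300 mm; A_we = 5.656 × 300 = 1697 mm².
F_nw = 0.6 F_EXX = 0.6 × 620 = 372 MPa.
φR_n = 0.75 × 372 × 1697 × 10⁻³ = 473.4 kN.

φR_n ≈ 473 kN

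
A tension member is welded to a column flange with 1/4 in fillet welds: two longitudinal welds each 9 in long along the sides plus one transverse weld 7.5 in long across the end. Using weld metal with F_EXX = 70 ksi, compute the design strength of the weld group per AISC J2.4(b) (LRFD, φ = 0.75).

φR_n ≈ 148 kip

t_e = 0.707 × 0.25 = 0.1767 in.
R_nwl = 0.6 × 70 × 0.1767 × 18 = 133.6 kip (longitudinal, 2 welds).
R_nwt = 0.6 × 70 × 0.1767 × 7.5 = 55.68 kip (transverse, base value).
(i) R_nwl + R_nwt = 189.3 kip; (ii) 0.85 R_nwl + 1.5 R_nwt = 197.1 kip.
R_n = max = 197.1 kip [governs: (ii)]; φR_n = 147.8 kip.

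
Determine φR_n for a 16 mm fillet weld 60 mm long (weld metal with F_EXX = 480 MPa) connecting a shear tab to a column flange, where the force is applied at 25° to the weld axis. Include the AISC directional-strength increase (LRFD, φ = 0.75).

t_e = 0.707 × 16 = 11.31 mm; A_we = 11.31 × 60 = 678.7 mm².
Directional factor: 1.0 + 0.5 sin^1.5(25°) = 1.137.
F_nw = 0.6 × 480 × 1.137 = 327.6 MPa.
φR_n = 0.75 × 327.6 × 678.7 × 10⁻³ = 166.7 kN.

φR_n ≈ 167 kN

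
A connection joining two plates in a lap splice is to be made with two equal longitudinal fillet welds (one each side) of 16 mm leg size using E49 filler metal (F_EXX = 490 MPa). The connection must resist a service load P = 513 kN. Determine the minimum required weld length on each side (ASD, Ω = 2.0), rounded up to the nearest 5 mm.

L = 155 mm on each side

Throat t_e = 0.707 × 16 = 11.31 mm.
r_n/Ω = (0.6 × 490 × 11.31) / 2.0 = 1663 N/mm = 1.663 kN/mm.
L_req = P / (r_n/Ω) = 513 / 1.663 = 308.5 mm total.
Per side: 308.5 / 2 = 154.3 mm.
Round up → use L = 155 mm on each side.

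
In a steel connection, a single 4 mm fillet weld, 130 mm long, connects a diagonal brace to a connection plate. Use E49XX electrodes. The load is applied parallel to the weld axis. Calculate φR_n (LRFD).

E49XX → F_EXX = 490 MPa.
Effective throat t_e = 0.707 × 4 = 2.828 mm.
Total length L = 130 mm; A_we = 2.828 × 130 = 367.6 mm².
F_nw = 0.6 F_EXX = 0.6 × 490 = 294 MPa.
φR_n = 0.75 × 294 × 367.6 × 10⁻³ = 81.06 kN.

φR_n ≈ 81.1 kN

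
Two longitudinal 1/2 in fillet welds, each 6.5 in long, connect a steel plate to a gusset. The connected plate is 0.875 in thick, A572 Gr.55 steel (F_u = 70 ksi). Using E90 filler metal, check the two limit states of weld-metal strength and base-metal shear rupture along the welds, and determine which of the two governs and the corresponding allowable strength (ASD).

E90XX → F_EXX = 90 ksi.
t_e = 0.707 × 0.5 = 0.3535 in; L = 13 in.
Weld metal: R_n/Ω = (1/2.0) × 0.6 × 90 × 0.3535 × 13 = 124.1 kips.
Base metal (shear rupture): R_n/Ω = (1/2.0) × 0.6 × 70 × 0.875 × 13 = 238.9 kips.
Governing: weld metal.

R_n/Ω ≈ 124 kips (weld metal governs)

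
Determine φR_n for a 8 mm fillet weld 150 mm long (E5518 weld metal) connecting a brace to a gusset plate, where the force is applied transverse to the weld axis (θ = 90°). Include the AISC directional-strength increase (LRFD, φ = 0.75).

φR_n ≈ 315 kN

E55XX → F_EXX = 550 MPa.
t_e = 0.707 × 8 = 5.656 mm; A_we = 5.656 × 150 = 848.4 mm².
Directional factor: 1.0 + 0.5 sin^1.5(90°) = 1.5.
F_nw = 0.6 × 550 × 1.5 = 495 MPa.
φR_n = 0.75 × 495 × 848.4 × 10⁻³ = 315 kN.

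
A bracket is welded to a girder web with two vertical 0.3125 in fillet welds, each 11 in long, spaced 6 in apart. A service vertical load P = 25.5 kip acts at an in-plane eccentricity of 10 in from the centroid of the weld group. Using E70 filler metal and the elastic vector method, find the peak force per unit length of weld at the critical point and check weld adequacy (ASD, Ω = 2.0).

f_max ≈ 4.48 kip/in; adequate

E70XX → F_EXX = 70 ksi.
Total weld length L_w = 22 in. Treat welds as unit-width lines.
Polar moment about centroid: J = 2[d³/12 + d(b/2)²] = 2[11³/12 + 11×3²] = 419.8 in³.
Direct shear f_v = P/L_w = 25.5 / 22 = 1.159 kip/in (vertical).
Torsion M = P·e = 25.5 × 10 = 255 kip·in.
Critical point at (x, y) = (3, 5.5) from centroid. f_tx = M·y/J = 3.341 kip/in; f_ty = M·x/J = 1.822 kip/in.
Resultant f_max = √[f_tx² + (f_v + f_ty)²] = √[3.341² + (1.159 + 1.822)²] = 4.477 kip/in.
Capacity per unit length: r_n/Ω = (1/2.0) × 0.6 × 70 × (0.707 × 0.3125) = 4.64 kip/in.
4.477 ≤ 4.64 → adequate.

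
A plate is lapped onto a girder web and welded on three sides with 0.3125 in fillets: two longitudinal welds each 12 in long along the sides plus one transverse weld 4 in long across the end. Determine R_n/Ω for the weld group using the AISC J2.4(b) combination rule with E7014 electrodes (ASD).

E70XX → F_EXX = 70 ksi.
t_e = 0.707 × 0.3125 = 0.2209 in.
R_nwl = 0.6 × 70 × 0.2209 × 24 = 222.7 kip (longitudinal, 2 welds).
R_nwt = 0.6 × 70 × 0.2209 × 4 = 37.12 kip (transverse, base value).
(i) R_nwl + R_nwt = 259.8 kip; (ii) 0.85 R_nwl + 1.5 R_nwt = 245 kip.
R_n = max = 259.8 kip [governs: (i)]; R_n/Ω = 129.9 kip.

R_n/Ω ≈ 130 kip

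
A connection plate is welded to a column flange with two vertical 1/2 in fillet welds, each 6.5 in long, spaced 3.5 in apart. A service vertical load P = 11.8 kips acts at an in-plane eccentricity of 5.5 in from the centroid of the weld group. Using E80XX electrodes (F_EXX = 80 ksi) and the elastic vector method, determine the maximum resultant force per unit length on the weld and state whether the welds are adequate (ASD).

Total weld length L_w = 13 in. Treat welds as unit-width lines.
Polar moment about centroid: J = 2[d³/12 + d(b/2)²] = 2[6.5³/12 + 6.5×1.75²] = 85.58 in³.
Direct shear f_v = P/L_w = 11.8 / 13 = 0.9077 kip/in (vertical).
Torsion M = P·e = 11.8 × 5.5 = 64.9 kip·in.
Critical point at (x, y) = (1.75, 3.25) from centroid. f_tx = M·y/J = 2.465 kip/in; f_ty = M·x/J = 1.327 kip/in.
Resultant f_max = √[f_tx² + (f_v + f_ty)²] = √[2.465² + (0.9077 + 1.327)²] = 3.327 kip/in.
Capacity per unit length: r_n/Ω = (1/2.0) × 0.6 × 80 × (0.707 × 0.5) = 8.484 kip/in.
3.327 ≤ 8.484 → adequate.

f_max ≈ 3.33 kip/in; adequate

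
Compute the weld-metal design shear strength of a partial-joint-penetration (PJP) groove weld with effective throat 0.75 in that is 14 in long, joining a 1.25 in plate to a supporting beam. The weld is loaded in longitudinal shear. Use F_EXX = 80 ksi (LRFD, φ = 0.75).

φR_n ≈ 378 kip

Effective throat (given) t_e = 0.75 in.
A_we = 0.75 × 14 = 10.5 in².
F_nw = 0.6 F_EXX = 48 ksi.
φR_n = 0.75 × 48 × 10.5 = 378 kip.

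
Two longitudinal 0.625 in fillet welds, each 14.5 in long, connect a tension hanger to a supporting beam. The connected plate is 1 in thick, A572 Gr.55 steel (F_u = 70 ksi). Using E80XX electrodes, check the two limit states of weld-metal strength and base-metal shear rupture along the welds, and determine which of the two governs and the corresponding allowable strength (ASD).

R_n/Ω ≈ 308 kips (weld metal governs)

E80XX → F_EXX = 80 ksi.
t_e = 0.707 × 0.625 = 0.4419 in; L = 29 in.
Weld metal: R_n/Ω = (1/2.0) × 0.6 × 80 × 0.4419 × 29 = 307.5 kips.
Base metal (shear rupture): R_n/Ω = (1/2.0) × 0.6 × 70 × 1 × 29 = 609 kips.
Governing: weld metal.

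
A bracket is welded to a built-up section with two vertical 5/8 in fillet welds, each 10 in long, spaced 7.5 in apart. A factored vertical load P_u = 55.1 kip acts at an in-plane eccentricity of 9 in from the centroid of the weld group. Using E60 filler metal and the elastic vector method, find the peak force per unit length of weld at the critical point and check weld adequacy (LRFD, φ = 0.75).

E60XX → F_EXX = 60 ksi.
Total weld length L_w = 20 in. Treat welds as unit-width lines.
Polar moment about centroid: J = 2[d³/12 + d(b/2)²] = 2[10³/12 + 10×3.75²] = 447.9 in³.
Direct shear f_v = P/L_w = 55.1 / 20 = 2.755 kip/in (vertical).
Torsion M = P·e = 55.1 × 9 = 495.9 kip·in.
Critical point at (x, y) = (3.75, 5) from centroid. f_tx = M·y/J = 5.536 kip/in; f_ty = M·x/J = 4.152 kip/in.
Resultant f_max = √[f_tx² + (f_v + f_ty)²] = √[5.536² + (2.755 + 4.152)²] = 8.851 kip/in.
Capacity per unit length: φr_n = 0.75 × 0.6 × 60 × (0.707 × 0.625) = 11.93 kip/in.
8.851 ≤ 11.93 → adequate.

f_max ≈ 8.85 kip/in; adequate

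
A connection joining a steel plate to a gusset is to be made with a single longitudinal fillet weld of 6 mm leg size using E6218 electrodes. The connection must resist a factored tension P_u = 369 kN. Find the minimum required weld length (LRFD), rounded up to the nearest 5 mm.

E62XX → F_EXX = 620 MPa.
Throat t_e = 0.707 × 6 = 4.242 mm.
φr_n = 0.75 × 0.6 × 620 × 4.242 × 10⁻³ = 1.184 kN/mm.
L_req = P_u / φr_n = 369 / 1.184 = 311.8 mm total.
Round up → use L = 315 mm.

L = 315 mm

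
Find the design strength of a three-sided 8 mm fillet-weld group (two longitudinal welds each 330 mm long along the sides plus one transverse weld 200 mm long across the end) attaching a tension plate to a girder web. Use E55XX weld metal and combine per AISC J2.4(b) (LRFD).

φR_n ≈ 1210 kN

E55XX → F_EXX = 550 MPa.
t_e = 0.707 × 8 = 5.656 mm.
R_nwl = 0.6 × 550 × 5.656 × 660 × 10⁻³ = 1232 kN (longitudinal, 2 welds).
R_nwt = 0.6 × 550 × 5.656 × 200 × 10⁻³ = 373.3 kN (transverse, base value).
(i) R_nwl + R_nwt = 1605 kN; (ii) 0.85 R_nwl + 1.5 R_nwt = 1607 kN.
R_n = max = 1607 kN [governs: (ii)]; φR_n = 1205 kN.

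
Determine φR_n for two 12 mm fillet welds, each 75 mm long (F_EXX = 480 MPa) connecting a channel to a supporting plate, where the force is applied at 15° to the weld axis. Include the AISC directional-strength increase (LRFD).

φR_n ≈ 293 kN

t_e = 0.707 × 12 = 8.484 mm; A_we = 8.484 × 150 = 1273 mm².
Directional factor: 1.0 + 0.5 sin^1.5(15°) = 1.066.
F_nw = 0.6 × 480 × 1.066 = 307 MPa.
φR_n = 0.75 × 307 × 1273 × 10⁻³ = 293 kN.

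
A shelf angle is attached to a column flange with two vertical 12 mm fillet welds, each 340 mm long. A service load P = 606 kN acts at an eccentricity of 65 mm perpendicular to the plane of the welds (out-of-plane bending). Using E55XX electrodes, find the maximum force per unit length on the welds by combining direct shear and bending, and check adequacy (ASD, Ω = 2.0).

f_max ≈ 1360 N/mm; adequate

E55XX → F_EXX = 550 MPa.
L_w = 2 × 340 = 680 mm; section modulus (unit throat) S = 2 × L²/6 = 38530 mm².
Direct shear f_v = P/L_w = 606×10³/680 = 891.2 N/mm.
Moment M = P × e = 606×10³ × 65 = 39390000 N·mm; bending f_b = M/S = 1022 N/mm.
f_max = √(f_v² + f_b²) = √(891.2² + 1022²) = 1356 N/mm.
r_n/Ω = (1/2.0) × 0.6 × 550 × (0.707 × 12) = 1400 N/mm → adequate.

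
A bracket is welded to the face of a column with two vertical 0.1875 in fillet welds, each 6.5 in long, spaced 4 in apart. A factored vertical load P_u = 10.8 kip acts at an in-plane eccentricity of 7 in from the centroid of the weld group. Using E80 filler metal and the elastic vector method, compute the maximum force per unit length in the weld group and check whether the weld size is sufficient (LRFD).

E80XX → F_EXX = 80 ksi.
Total weld length L_w = 13 in. Treat welds as unit-width lines.
Polar moment about centroid: J = 2[d³/12 + d(b/2)²] = 2[6.5³/12 + 6.5×2²] = 97.77 in³.
Direct shear f_v = P/L_w = 10.8 / 13 = 0.8308 kip/in (vertical).
Torsion M = P·e = 10.8 × 7 = 75.6 kip·in.
Critical point at (x, y) = (2, 3.25) from centroid. f_tx = M·y/J = 2.513 kip/in; f_ty = M·x/J = 1.546 kip/in.
Resultant f_max = √[f_tx² + (f_v + f_ty)²] = √[2.513² + (0.8308 + 1.546)²] = 3.459 kip/in.
Capacity per unit length: φr_n = 0.75 × 0.6 × 80 × (0.707 × 0.1875) = 4.772 kip/in.
3.459 ≤ 4.772 → adequate.

f_max ≈ 3.46 kip/in; adequate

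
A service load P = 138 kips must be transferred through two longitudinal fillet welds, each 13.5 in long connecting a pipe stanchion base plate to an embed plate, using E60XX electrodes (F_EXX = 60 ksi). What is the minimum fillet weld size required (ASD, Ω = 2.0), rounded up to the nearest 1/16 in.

w = 7/16 in

Total weld length L = 27 in.
Required throat t_e = P × Ω / (0.6 F_EXX × L) = 138 × 2.0 / (0.6 × 60 × 27) = 0.284 in.
Required leg w = t_e / 0.707 = 0.4016 in → use 7/16 in.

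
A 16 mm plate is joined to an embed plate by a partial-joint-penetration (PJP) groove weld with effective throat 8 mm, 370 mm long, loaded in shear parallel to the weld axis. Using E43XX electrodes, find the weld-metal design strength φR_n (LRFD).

φR_n ≈ 573 kN

E43XX → F_EXX = 430 MPa.
Effective throat (given) t_e = 8 mm.
A_we = 8 × 370 = 2960 mm².
F_nw = 0.6 F_EXX = 258 MPa.
φR_n = 0.75 × 258 × 2960 × 10⁻³ = 572.8 kN.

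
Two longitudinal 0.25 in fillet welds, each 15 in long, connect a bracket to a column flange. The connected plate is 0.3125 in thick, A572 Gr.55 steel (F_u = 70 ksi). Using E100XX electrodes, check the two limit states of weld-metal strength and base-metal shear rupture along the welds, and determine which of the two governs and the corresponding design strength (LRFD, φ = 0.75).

φR_n ≈ 239 kips (weld metal governs)

E100XX → F_EXX = 100 ksi.
t_e = 0.707 × 0.25 = 0.1767 in; L = 30 in.
Weld metal: φR_n = 0.75 × 0.6 × 100 × 0.1767 × 30 = 238.6 kips.
Base metal (shear rupture): φR_n = 0.75 × 0.6 × 70 × 0.3125 × 30 = 295.3 kips.
Governing: weld metal.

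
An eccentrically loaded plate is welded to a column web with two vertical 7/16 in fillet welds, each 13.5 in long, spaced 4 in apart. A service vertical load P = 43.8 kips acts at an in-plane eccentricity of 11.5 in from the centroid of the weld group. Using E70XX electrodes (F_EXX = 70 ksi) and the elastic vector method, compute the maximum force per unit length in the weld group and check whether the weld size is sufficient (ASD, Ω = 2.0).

f_max ≈ 7.47 kip/in; NOT adequate

Total weld length L_w = 27 in. Treat welds as unit-width lines.
Polar moment about centroid: J = 2[d³/12 + d(b/2)²] = 2[13.5³/12 + 13.5×2²] = 518.1 in³.
Direct shear f_v = P/L_w = 43.8 / 27 = 1.622 kip/in (vertical).
Torsion M = P·e = 43.8 × 11.5 = 503.7 kip·in.
Critical point at (x, y) = (2, 6.75) from centroid. f_tx = M·y/J = 6.563 kip/in; f_ty = M·x/J = 1.945 kip/in.
Resultant f_max = √[f_tx² + (f_v + f_ty)²] = √[6.563² + (1.622 + 1.945)²] = 7.469 kip/in.
Capacity per unit length: r_n/Ω = (1/2.0) × 0.6 × 70 × (0.707 × 0.4375) = 6.496 kip/in.
7.469 > 6.496 → NOT adequate.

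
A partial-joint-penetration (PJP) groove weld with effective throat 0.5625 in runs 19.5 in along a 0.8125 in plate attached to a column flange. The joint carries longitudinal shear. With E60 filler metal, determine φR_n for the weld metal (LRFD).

φR_n ≈ 296 kips

E60XX → F_EXX = 60 ksi.
Effective throat (given) t_e = 0.5625 in.
A_we = 0.5625 × 19.5 = 10.97 in².
F_nw = 0.6 F_EXX = 36 ksi.
φR_n = 0.75 × 36 × 10.97 = 296.2 kips.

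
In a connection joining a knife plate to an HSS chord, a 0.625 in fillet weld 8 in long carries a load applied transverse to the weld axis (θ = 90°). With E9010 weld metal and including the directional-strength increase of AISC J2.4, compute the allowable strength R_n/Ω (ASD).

E90XX → F_EXX = 90 ksi.
t_e = 0.707 × 0.625 = 0.4419 in; A_we = 0.4419 × 8 = 3.535 in².
Directional factor: 1.0 + 0.5 sin^1.5(90°) = 1.5.
F_nw = 0.6 × 90 × 1.5 = 81 ksi.
R_n/Ω = (81 × 3.535) / 2.0 = 143.2 kips.

R_n/Ω ≈ 143 kips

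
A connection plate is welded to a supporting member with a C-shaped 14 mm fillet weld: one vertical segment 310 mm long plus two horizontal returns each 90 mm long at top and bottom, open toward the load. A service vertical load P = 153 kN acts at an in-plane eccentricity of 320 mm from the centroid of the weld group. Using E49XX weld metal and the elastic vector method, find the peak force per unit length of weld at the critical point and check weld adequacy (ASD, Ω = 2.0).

E49XX → F_EXX = 490 MPa.
Total weld length L_w = 490 mm. Treat welds as unit-width lines.
Centroid: x̄ = 2×90×45 / 490 = 16.53 mm from the vertical weld.
Polar moment about centroid: J = I_x + I_y = [310³/12 + 2×90×155²] + [310×16.53² + 2(90³/12 + 90×28.47²)] = 7159000 mm³.
Direct shear f_v = P/L_w = 153×10³ / 490 = 312.2 N/mm (vertical).
Torsion M = P·e = 153×10³ × 320 = 48960000 N·mm.
Critical point at (x, y) = (73.47, 155) from centroid. f_tx = M·y/J = 1060 N/mm; f_ty = M·x/J = 502.4 N/mm.
Resultant f_max = √[f_tx² + (f_v + f_ty)²] = √[1060² + (312.2 + 502.4)²] = 1337 N/mm.
Capacity per unit length: r_n/Ω = (1/2.0) × 0.6 × 490 × (0.707 × 14) = 1455 N/mm.
1337 ≤ 1455 → adequate.

f_max ≈ 1340 N/mm; adequate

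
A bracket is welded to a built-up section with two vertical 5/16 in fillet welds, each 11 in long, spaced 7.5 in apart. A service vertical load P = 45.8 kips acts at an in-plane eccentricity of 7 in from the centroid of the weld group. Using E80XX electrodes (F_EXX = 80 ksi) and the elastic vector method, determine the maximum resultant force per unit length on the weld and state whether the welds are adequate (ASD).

f_max ≈ 5.47 kip/in; NOT adequate

Total weld length L_w = 22 in. Treat welds as unit-width lines.
Polar moment about centroid: J = 2[d³/12 + d(b/2)²] = 2[11³/12 + 11×3.75²] = 531.2 in³.
Direct shear f_v = P/L_w = 45.8 / 22 = 2.082 kip/in (vertical).
Torsion M = P·e = 45.8 × 7 = 320.6 kip·in.
Critical point at (x, y) = (3.75, 5.5) from centroid. f_tx = M·y/J = 3.319 kip/in; f_ty = M·x/J = 2.263 kip/in.
Resultant f_max = √[f_tx² + (f_v + f_ty)²] = √[3.319² + (2.082 + 2.263)²] = 5.468 kip/in.
Capacity per unit length: r_n/Ω = (1/2.0) × 0.6 × 80 × (0.707 × 0.3125) = 5.302 kip/in.
5.468 > 5.302 → NOT adequate.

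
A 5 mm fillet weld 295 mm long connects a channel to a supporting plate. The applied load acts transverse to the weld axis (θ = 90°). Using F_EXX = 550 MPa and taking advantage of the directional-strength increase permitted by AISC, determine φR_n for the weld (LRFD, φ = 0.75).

φR_n ≈ 387 kN

t_e = 0.707 × 5 = 3.535 mm; A_we = 3.535 × 295 = 1043 mm².
Directional factor: 1.0 + 0.5 sin^1.5(90°) = 1.5.
F_nw = 0.6 × 550 × 1.5 = 495 MPa.
φR_n = 0.75 × 495 × 1043 × 10⁻³ = 387.1 kN.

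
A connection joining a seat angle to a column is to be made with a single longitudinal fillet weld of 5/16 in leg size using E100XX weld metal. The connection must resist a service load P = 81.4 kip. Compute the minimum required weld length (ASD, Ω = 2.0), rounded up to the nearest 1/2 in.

L = 12.5 in

E100XX → F_EXX = 100 ksi.
Throat t_e = 0.707 × 0.3125 = 0.2209 in.
r_n/Ω = (0.6 × 100 × 0.2209) / 2.0 = 6.628 kip/in.
L_req = P / (r_n/Ω) = 81.4 / 6.628 = 12.28 in total.
Round up → use L = 12.5 in.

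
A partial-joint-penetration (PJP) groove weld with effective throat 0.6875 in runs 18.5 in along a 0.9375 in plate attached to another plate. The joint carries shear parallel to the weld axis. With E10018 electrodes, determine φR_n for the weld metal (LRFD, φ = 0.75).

φR_n ≈ 572 kips

E100XX → F_EXX = 100 ksi.
Effective throat (given) t_e = 0.6875 in.
A_we = 0.6875 × 18.5 = 12.72 in².
F_nw = 0.6 F_EXX = 60 ksi.
φR_n = 0.75 × 60 × 12.72 = 572.3 kips.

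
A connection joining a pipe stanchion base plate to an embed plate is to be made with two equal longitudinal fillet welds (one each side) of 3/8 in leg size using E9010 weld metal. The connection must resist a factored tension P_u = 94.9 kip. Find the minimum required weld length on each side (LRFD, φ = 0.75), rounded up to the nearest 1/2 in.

L = 4.5 in on each side

E90XX → F_EXX = 90 ksi.
Throat t_e = 0.707 × 0.375 = 0.2651 in.
φr_n = 0.75 × 0.6 × 90 × 0.2651 = 10.74 kip/in.
L_req = P_u / φr_n = 94.9 / 10.74 = 8.838 in total.
Per side: 8.838 / 2 = 4.419 in.
Round up → use L = 4.5 in on each side.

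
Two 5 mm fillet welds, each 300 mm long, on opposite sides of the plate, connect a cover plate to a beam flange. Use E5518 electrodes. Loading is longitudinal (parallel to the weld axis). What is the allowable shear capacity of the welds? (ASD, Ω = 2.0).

R_n/Ω ≈ 350 kN

E55XX → F_EXX = 550 MPa.
Effective throat t_e = 0.707 × 5 = 3.535 mm.
Total length L = 600 mm; A_we = 3.535 × 600 = 2121 mm².
F_nw = 0.6 F_EXX = 0.6 × 550 = 330 MPa.
R_n = 330 × 2121 × 10⁻³ = 699.9 kN; R_n/Ω = 699.9/2.0 = 350 kN.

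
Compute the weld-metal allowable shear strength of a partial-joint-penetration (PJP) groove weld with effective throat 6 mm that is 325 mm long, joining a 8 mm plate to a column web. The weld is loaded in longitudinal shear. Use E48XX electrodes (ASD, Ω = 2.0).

R_n/Ω ≈ 281 kN

E48XX → F_EXX = 480 MPa.
Effective throat (given) t_e = 6 mm.
A_we = 6 × 325 = 1950 mm².
F_nw = 0.6 F_EXX = 288 MPa.
R_n/Ω = (288 × 1950) / 2.0 × 10⁻³ = 280.8 kN.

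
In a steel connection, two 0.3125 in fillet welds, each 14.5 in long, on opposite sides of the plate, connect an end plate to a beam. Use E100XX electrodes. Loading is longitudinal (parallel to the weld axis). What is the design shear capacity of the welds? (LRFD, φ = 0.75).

E100XX → F_EXX = 100 ksi.
Effective throat t_e = 0.707 × 0.3125 = 0.2209 in.
Total length L = 29 in; A_we = 0.2209 × 29 = 6.407 in².
F_nw = 0.6 F_EXX = 0.6 × 100 = 60 ksi.
φR_n = 0.75 × 60 × 6.407 = 288.3 kips.

φR_n ≈ 288 kips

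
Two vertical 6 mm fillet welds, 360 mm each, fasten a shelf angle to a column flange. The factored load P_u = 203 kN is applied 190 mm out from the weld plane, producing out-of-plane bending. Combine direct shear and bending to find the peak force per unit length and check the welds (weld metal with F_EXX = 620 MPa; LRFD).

L_w = 2 × 360 = 720 mm; section modulus (unit throat) S = 2 × L²/6 = 43200 mm².
Direct shear f_v = P/L_w = 203×10³/720 = 281.9 N/mm.
Moment M = P × e = 203×10³ × 190 = 38570000 N·mm; bending f_b = M/S = 892.8 N/mm.
f_max = √(f_v² + f_b²) = √(281.9² + 892.8²) = 936.3 N/mm.
φr_n = 0.75 × 0.6 × 620 × (0.707 × 6) = 1184 N/mm → adequate.

f_max ≈ 936 N/mm; adequate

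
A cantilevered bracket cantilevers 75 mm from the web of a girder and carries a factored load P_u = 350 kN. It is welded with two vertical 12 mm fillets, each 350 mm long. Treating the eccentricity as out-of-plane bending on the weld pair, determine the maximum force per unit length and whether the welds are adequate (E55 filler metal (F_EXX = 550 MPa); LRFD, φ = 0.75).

L_w = 2 × 350 = 700 mm; section modulus (unit throat) S = 2 × L²/6 = 40830 mm².
Direct shear f_v = P/L_w = 350×10³/700 = 500 N/mm.
Moment M = P × e = 350×10³ × 75 = 26250000 N·mm; bending f_b = M/S = 642.9 N/mm.
f_max = √(f_v² + f_b²) = √(500² + 642.9²) = 814.4 N/mm.
φr_n = 0.75 × 0.6 × 550 × (0.707 × 12) = 2100 N/mm → adequate.

f_max ≈ 814 N/mm; adequate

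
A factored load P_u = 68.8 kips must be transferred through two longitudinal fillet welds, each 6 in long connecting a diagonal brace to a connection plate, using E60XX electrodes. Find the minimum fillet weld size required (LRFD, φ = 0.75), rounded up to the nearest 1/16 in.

w = 5/16 in

E60XX → F_EXX = 60 ksi.
Total weld length L = 12 in.
Required throat t_e = P_u / (φ × 0.6 F_EXX × L) = 68.8 / (0.75 × 0.6 × 60 × 12) = 0.2123 in.
Required leg w = t_e / 0.707 = 0.3003 in → use 5/16 in.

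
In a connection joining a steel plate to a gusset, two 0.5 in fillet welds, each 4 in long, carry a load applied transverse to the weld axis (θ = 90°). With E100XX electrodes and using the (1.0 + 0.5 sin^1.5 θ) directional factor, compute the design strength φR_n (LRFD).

φR_n ≈ 191 kip

E100XX → F_EXX = 100 ksi.
t_e = 0.707 × 0.5 = 0.3535 in; A_we = 0.3535 × 8 = 2.828 in².
Directional factor: 1.0 + 0.5 sin^1.5(90°) = 1.5.
F_nw = 0.6 × 100 × 1.5 = 90 ksi.
φR_n = 0.75 × 90 × 2.828 = 190.9 kip.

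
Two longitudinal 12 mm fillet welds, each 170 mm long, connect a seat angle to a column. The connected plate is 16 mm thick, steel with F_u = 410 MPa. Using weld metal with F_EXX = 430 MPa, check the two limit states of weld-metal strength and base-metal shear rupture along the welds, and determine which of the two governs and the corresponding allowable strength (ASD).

t_e = 0.707 × 12 = 8.484 mm; L = 340 mm.
Weld metal: R_n/Ω = (1/2.0) × 0.6 × 430 × 8.484 × 340 × 10⁻³ = 372.1 kN.
Base metal (shear rupture): R_n/Ω = (1/2.0) × 0.6 × 410 × 16 × 340 × 10⁻³ = 669.1 kN.
Governing: weld metal.

R_n/Ω ≈ 372 kN (weld metal governs)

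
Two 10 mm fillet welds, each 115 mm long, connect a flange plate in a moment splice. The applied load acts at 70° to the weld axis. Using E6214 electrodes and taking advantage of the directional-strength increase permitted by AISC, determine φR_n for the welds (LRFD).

φR_n ≈ 660 kN

E62XX → F_EXX = 620 MPa.
t_e = 0.707 × 10 = 7.07 mm; A_we = 7.07 × 230 = 1626 mm².
Directional factor: 1.0 + 0.5 sin^1.5(70°) = 1.455.
F_nw = 0.6 × 620 × 1.455 = 541.4 MPa.
φR_n = 0.75 × 541.4 × 1626 × 10⁻³ = 660.3 kN.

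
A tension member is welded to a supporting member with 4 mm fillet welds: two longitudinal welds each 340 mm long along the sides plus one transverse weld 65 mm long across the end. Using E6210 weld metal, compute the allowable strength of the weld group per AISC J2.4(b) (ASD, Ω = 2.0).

E62XX → F_EXX = 620 MPa.
t_e = 0.707 × 4 = 2.828 mm.
R_nwl = 0.6 × 620 × 2.828 × 680 × 10⁻³ = 715.4 kN (longitudinal, 2 welds).
R_nwt = 0.6 × 620 × 2.828 × 65 × 10⁻³ = 68.38 kN (transverse, base value).
(i) R_nwl + R_nwt = 783.8 kN; (ii) 0.85 R_nwl + 1.5 R_nwt = 710.6 kN.
R_n = max = 783.8 kN [governs: (i)]; R_n/Ω = 391.9 kN.

R_n/Ω ≈ 392 kN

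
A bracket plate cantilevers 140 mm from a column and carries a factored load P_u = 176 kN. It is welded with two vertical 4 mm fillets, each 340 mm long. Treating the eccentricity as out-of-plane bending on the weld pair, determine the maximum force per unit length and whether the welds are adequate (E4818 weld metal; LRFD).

f_max ≈ 690 N/mm; NOT adequate

E48XX → F_EXX = 480 MPa.
L_w = 2 × 340 = 680 mm; section modulus (unit throat) S = 2 × L²/6 = 38530 mm².
Direct shear f_v = P/L_w = 176×10³/680 = 258.8 N/mm.
Moment M = P × e = 176×10³ × 140 = 24640000 N·mm; bending f_b = M/S = 639.4 N/mm.
f_max = √(f_v² + f_b²) = √(258.8² + 639.4²) = 689.8 N/mm.
φr_n = 0.75 × 0.6 × 480 × (0.707 × 4) = 610.8 N/mm → NOT adequate.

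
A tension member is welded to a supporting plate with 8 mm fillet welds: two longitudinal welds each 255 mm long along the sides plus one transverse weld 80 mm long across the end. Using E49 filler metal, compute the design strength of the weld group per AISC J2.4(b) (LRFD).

φR_n ≈ 736 kN

E49XX → F_EXX = 490 MPa.
t_e = 0.707 × 8 = 5.656 mm.
R_nwl = 0.6 × 490 × 5.656 × 510 × 10⁻³ = 848.1 kN (longitudinal, 2 welds).
R_nwt = 0.6 × 490 × 5.656 × 80 × 10⁻³ = 133 kN (transverse, base value).
(i) R_nwl + R_nwt = 981.1 kN; (ii) 0.85 R_nwl + 1.5 R_nwt = 920.4 kN.
R_n = max = 981.1 kN [governs: (i)]; φR_n = 735.8 kN.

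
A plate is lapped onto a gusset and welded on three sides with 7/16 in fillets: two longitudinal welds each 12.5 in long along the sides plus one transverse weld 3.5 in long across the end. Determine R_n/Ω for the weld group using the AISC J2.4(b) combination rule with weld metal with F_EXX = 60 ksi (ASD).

t_e = 0.707 × 0.4375 = 0.3093 in.
R_nwl = 0.6 × 60 × 0.3093 × 25 = 278.4 kips (longitudinal, 2 welds).
R_nwt = 0.6 × 60 × 0.3093 × 3.5 = 38.97 kips (transverse, base value).
(i) R_nwl + R_nwt = 317.4 kips; (ii) 0.85 R_nwl + 1.5 R_nwt = 295.1 kips.
R_n = max = 317.4 kips [governs: (i)]; R_n/Ω = 158.7 kips.

R_n/Ω ≈ 159 kips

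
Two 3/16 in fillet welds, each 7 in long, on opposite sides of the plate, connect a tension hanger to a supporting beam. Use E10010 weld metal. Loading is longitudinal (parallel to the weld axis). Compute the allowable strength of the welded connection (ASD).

R_n/Ω ≈ 55.7 kip

E100XX → F_EXX = 100 ksi.
Effective throat t_e = 0.707 × 0.1875 = 0.1326 in.
Total length L = 14 in; A_we = 0.1326 × 14 = 1.856 in².
F_nw = 0.6 F_EXX = 0.6 × 100 = 60 ksi.
R_n = 60 × 1.856 = 111.4 kip; R_n/Ω = 111.4/2.0 = 55.68 kip.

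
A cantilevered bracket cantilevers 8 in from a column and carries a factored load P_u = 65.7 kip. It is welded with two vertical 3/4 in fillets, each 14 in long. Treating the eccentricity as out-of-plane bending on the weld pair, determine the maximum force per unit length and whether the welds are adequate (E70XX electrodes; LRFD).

f_max ≈ 8.38 kip/in; adequate

E70XX → F_EXX = 70 ksi.
L_w = 2 × 14 = 28 in; section modulus (unit throat) S = 2 × L²/6 = 65.33 in².
Direct shear f_v = P/L_w = 65.7/28 = 2.346 kip/in.
Moment M = P × e = 65.7 × 8 = 525.6 kip·in; bending f_b = M/S = 8.045 kip/in.
f_max = √(f_v² + f_b²) = √(2.346² + 8.045²) = 8.38 kip/in.
φr_n = 0.75 × 0.6 × 70 × (0.707 × 0.75) = 16.7 kip/in → adequate.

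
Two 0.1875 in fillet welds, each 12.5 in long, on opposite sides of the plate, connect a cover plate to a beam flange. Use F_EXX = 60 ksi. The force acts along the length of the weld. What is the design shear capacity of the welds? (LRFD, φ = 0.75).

φR_n ≈ 89.5 kip

Effective throat t_e = 0.707 × 0.1875 = 0.1326 in.
Total length L = 25 in; A_we = 0.1326 × 25 = 3.314 in².
F_nw = 0.6 F_EXX = 0.6 × 60 = 36 ksi.
φR_n = 0.75 × 36 × 3.314 = 89.48 kip.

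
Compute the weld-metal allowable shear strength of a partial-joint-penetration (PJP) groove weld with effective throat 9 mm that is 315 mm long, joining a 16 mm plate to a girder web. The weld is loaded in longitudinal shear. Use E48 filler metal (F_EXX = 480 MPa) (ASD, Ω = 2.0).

R_n/Ω ≈ 408 kN

Effective throat (given) t_e = 9 mm.
A_we = 9 × 315 = 2835 mm².
F_nw = 0.6 F_EXX = 288 MPa.
R_n/Ω = (288 × 2835) / 2.0 × 10⁻³ = 408.2 kN.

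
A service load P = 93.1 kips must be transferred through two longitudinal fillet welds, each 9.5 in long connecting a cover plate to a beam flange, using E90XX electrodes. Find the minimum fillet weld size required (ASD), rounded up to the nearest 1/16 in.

w = 5/16 in

E90XX → F_EXX = 90 ksi.
Total weld length L = 19 in.
Required throat t_e = P × Ω / (0.6 F_EXX × L) = 93.1 × 2.0 / (0.6 × 90 × 19) = 0.1815 in.
Required leg w = t_e / 0.707 = 0.2567 in → use 5/16 in.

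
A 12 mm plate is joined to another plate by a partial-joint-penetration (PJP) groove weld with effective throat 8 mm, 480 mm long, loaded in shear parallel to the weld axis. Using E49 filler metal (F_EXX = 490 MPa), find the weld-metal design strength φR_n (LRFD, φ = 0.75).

φR_n ≈ 847 kN

Effective throat (given) t_e = 8 mm.
A_we = 8 × 480 = 3840 mm².
F_nw = 0.6 F_EXX = 294 MPa.
φR_n = 0.75 × 294 × 3840 × 10⁻³ = 846.7 kN.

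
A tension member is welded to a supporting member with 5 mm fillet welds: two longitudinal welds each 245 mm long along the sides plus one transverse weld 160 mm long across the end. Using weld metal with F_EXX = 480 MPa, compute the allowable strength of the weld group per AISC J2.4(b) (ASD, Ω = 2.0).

R_n/Ω ≈ 334 kN

t_e = 0.707 × 5 = 3.535 mm.
R_nwl = 0.6 × 480 × 3.535 × 490 × 10⁻³ = 498.9 kN (longitudinal, 2 welds).
R_nwt = 0.6 × 480 × 3.535 × 160 × 10⁻³ = 162.9 kN (transverse, base value).
(i) R_nwl + R_nwt = 661.8 kN; (ii) 0.85 R_nwl + 1.5 R_nwt = 668.4 kN.
R_n = max = 668.4 kN [governs: (ii)]; R_n/Ω = 334.2 kN.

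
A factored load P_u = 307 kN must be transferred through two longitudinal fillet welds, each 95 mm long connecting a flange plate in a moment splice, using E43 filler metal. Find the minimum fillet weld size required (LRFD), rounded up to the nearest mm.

w = 12 mm

E43XX → F_EXX = 430 MPa.
Total weld length L = 190 mm.
Required throat t_e = P_u / (φ × 0.6 F_EXX × L) = 307 / (0.75 × 0.6 × 430 × 190 × 10⁻³) = 8.35 mm.
Required leg w = t_e / 0.707 = 11.81 mm → use 12 mm.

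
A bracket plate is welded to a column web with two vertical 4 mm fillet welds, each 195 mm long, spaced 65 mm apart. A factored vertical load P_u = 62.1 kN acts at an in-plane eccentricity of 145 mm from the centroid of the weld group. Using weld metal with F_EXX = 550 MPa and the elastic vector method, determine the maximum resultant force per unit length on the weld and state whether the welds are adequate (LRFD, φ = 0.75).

Total weld length L_w = 390 mm. Treat welds as unit-width lines.
Polar moment about centroid: J = 2[d³/12 + d(b/2)²] = 2[195³/12 + 195×32.5²] = 1648000 mm³.
Direct shear f_v = P/L_w = 62.1×10³ / 390 = 159.2 N/mm (vertical).
Torsion M = P·e = 62.1×10³ × 145 = 9004500 N·mm.
Critical point at (x, y) = (32.5, 97.5) from centroid. f_tx = M·y/J = 532.8 N/mm; f_ty = M·x/J = 177.6 N/mm.
Resultant f_max = √[f_tx² + (f_v + f_ty)²] = √[532.8² + (159.2 + 177.6)²] = 630.4 N/mm.
Capacity per unit length: φr_n = 0.75 × 0.6 × 550 × (0.707 × 4) = 699.9 N/mm.
630.4 ≤ 699.9 → adequate.

f_max ≈ 630 N/mm; adequate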